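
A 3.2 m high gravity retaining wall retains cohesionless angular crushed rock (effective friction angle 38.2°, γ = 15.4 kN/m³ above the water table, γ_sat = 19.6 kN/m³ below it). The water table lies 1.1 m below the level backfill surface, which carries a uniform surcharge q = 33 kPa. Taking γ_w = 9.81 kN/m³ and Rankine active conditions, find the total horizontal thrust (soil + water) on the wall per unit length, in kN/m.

K_a = tan²(45° − φ/2) = 0.2358.
γ' = 19.6 − 9.81 = 9.790 kN/m³. h₂ = H − d_w = 2.1 m.
σ'_h: at surface K_a·q = 7.781; at WT K_a(q+γd_w) = 11.77; at base K_a(q+γd_w+γ'h₂) = 16.62 kPa.
P₁ = ½(7.781+11.77)×1.1 = 10.76; P₂ = ½(11.77+16.62)×2.1 = 29.82; P_w = ½γ_w h₂² = 21.63.
Total = 10.76+29.82+21.63 = 62.20 kN/m.

62.2 kN/m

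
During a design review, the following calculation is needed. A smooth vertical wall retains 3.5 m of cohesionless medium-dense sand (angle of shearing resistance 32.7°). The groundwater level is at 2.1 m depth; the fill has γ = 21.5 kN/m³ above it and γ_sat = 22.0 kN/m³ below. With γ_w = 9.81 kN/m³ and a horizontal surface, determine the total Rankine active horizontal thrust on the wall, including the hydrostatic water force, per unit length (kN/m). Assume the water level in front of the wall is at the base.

46.2 kN/m

K_a = tan²(45° − φ/2) = 0.2985.
γ' = 22.0 − 9.81 = 12.19 kN/m³. Depth below WT = 1.4 m.
σ'_h at WT = K_a γ d_w = 13.48 kPa; at base = 13.48 + K_a γ' × 1.4 = 18.57 kPa.
P₁ (0–2.1 m) = ½×13.48×2.1 = 14.15. P₂ (2.1–3.5 m) = ½(13.48+18.57)×1.4 = 22.43.
P_w = ½ γ_w h₂² = 0.5×9.81×1.4² = 9.614. Total = 14.15+22.43+9.614 = 46.20 kN/m.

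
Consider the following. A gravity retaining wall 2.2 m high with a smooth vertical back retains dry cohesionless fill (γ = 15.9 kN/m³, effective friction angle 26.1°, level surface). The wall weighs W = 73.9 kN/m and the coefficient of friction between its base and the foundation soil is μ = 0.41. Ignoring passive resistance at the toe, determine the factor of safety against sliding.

2.02

K_a = tan²(45° − 26.1°/2) = 0.3889.
P_a = ½K_aγH² = 0.5×0.3889×15.9×2.2² = 14.97 kN/m, acting at H/3 = 0.7333 m above the base.
FS_sliding = μW / P_a = 0.41×73.9 / 14.97 = 2.025.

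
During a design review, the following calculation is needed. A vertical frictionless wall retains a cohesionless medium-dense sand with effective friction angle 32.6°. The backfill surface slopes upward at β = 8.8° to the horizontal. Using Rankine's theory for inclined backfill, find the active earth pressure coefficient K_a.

0.310

K_a = cos β · (cos β − √(cos²β − cos²φ)) / (cos β + √(cos²β − cos²φ)).
cos β = 0.9882, cos φ = 0.8425, √(cos²β − cos²φ) = 0.5166.
K_a = 0.9882 × (0.9882 − 0.5166)/(0.9882 + 0.5166) = 0.3097.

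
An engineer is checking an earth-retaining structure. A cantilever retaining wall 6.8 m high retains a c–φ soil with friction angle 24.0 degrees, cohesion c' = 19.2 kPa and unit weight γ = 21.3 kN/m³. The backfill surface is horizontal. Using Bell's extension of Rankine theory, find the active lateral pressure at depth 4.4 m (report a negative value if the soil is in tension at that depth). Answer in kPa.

K_a = (1 − sin φ)/(1 + sin φ) = 0.4217.
σ_a = K_a γ z − 2c√K_a = 0.4217×21.3×4.4 − 2×19.2×0.6494 = 14.59 kPa.

14.6 kPa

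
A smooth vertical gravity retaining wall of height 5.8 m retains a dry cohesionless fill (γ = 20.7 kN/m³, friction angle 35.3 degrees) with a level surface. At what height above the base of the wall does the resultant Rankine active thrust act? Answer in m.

1.93 m

K_a = 0.2675.
The pressure distribution is triangular, so the resultant acts at H/3 above the base = 5.8/3 = 1.933 m.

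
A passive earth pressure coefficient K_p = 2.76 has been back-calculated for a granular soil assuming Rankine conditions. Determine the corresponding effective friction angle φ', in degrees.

27.9°

K_p = (1+sin φ)/(1−sin φ) ⇒ sin φ = (K_p − 1)/(K_p + 1) = 0.4681.
φ = arcsin(0.4681) = 27.91°.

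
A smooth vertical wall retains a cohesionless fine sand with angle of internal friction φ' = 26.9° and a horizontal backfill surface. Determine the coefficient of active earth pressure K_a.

K_a = (1 − sin φ)/(1 + sin φ) = (1 − sin 26.9°)/(1 + sin 26.9°) = 0.3770.

0.377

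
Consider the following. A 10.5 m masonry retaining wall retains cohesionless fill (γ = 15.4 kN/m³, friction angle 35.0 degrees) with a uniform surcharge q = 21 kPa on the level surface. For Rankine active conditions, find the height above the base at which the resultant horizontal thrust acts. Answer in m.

K_a = 0.2710.
Triangular part P₁ = ½K_aγH² = 230.1 at H/3 = 3.500 m; rectangular part P₂ = K_a q H = 59.75 at H/2 = 5.250 m.
ȳ = (P₁·3.500 + P₂·5.250)/(P₁+P₂) = 3.861 m.

3.86 m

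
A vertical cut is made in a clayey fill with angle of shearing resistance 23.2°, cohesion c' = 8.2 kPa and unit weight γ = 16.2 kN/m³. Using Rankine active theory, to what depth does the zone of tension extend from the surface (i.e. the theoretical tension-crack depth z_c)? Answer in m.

1.54 m

K_a = tan²(45° − 23.2°/2) = 0.4348; √K_a = 0.6594.
The active pressure is zero where K_a γ z = 2c√K_a, so z_c = 2c/(γ√K_a) = 2×8.2/(16.2×0.6594) = 1.535 m.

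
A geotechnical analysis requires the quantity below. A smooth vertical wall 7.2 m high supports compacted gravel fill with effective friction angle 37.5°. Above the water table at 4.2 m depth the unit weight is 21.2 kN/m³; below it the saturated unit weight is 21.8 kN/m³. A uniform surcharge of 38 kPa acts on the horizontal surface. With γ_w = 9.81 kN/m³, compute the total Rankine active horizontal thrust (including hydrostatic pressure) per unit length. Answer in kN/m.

K_a = tan²(45° − φ/2) = 0.2432.
γ' = 21.8 − 9.81 = 11.99 kN/m³. h₂ = H − d_w = 3.0 m.
σ'_h: at surface K_a·q = 9.241; at WT K_a(q+γd_w) = 30.90; at base K_a(q+γd_w+γ'h₂) = 39.64 kPa.
P₁ = ½(9.241+30.90)×4.2 = 84.29; P₂ = ½(30.90+39.64)×3.0 = 105.8; P_w = ½γ_w h₂² = 44.14.
Total = 84.29+105.8+44.14 = 234.2 kN/m.

234 kN/m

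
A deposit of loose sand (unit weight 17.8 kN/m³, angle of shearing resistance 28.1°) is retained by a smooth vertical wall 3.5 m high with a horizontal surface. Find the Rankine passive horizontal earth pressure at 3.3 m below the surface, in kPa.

K_p = (1 + sin φ)/(1 − sin φ) = 2.781.
σ_h = K_p γ z = 2.781 × 17.8 × 3.3 = 163.3 kPa.

163 kPa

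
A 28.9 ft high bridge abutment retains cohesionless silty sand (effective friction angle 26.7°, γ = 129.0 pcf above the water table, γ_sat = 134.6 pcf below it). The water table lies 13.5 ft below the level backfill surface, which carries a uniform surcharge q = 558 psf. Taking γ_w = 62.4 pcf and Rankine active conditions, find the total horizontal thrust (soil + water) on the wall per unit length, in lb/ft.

31400 lb/ft

K_a = tan²(45° − φ/2) = 0.3800.
γ' = 134.6 − 62.4 = 72.20 pcf. h₂ = H − d_w = 15.4 ft.
σ'_h: at surface K_a·q = 212.0; at WT K_a(q+γd_w) = 873.7; at base K_a(q+γd_w+γ'h₂) = 1296 psf.
P₁ = ½(212.0+873.7)×13.5 = 7329; P₂ = ½(873.7+1296)×15.4 = 16710; P_w = ½γ_w h₂² = 7399.
Total = 7329+16710+7399 = 31440 lb/ft.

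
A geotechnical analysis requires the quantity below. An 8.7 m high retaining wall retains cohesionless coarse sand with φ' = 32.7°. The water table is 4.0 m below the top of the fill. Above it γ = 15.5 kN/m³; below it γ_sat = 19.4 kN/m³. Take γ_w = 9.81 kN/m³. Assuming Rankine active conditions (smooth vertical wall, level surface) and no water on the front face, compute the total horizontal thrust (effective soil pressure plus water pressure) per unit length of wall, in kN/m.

K_a = tan²(45° − φ/2) = 0.2985.
γ' = 19.4 − 9.81 = 9.590 kN/m³. Depth below WT = 4.7 m.
σ'_h at WT = K_a γ d_w = 18.51 kPa; at base = 18.51 + K_a γ' × 4.7 = 31.96 kPa.
P₁ (0–4.0 m) = ½×18.51×4.0 = 37.01. P₂ (4.0–8.7 m) = ½(18.51+31.96)×4.7 = 118.6.
P_w = ½ γ_w h₂² = 0.5×9.81×4.7² = 108.4. Total = 37.01+118.6+108.4 = 264.0 kN/m.

264 kN/m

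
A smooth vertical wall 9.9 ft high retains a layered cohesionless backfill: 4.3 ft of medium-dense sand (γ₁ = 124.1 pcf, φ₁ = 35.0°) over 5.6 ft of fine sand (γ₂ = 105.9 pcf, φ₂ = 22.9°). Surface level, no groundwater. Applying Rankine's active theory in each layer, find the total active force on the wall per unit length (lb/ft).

K_a1 = tan²(45°−35.0°/2) = 0.2710; K_a2 = tan²(45°−22.9°/2) = 0.4398.
Layer 1: σ at base = K_a1 γ₁ h₁ = 144.6 psf; P₁ = ½×144.6×4.3 = 310.9.
Layer 2: σ_v at top = γ₁h₁ = 533.6; σ_h top = K_a2×533.6 = 234.7; σ_h base = K_a2×(533.6+105.9×5.6) = 495.5.
P₂ = ½(234.7+495.5)×5.6 = 2044. Total P_a = 310.9+2044 = 2355 lb/ft.

2360 lb/ft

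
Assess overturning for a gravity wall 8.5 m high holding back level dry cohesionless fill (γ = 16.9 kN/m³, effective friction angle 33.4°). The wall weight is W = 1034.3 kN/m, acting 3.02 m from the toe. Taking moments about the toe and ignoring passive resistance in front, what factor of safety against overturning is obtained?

K_a = tan²(45° − 33.4°/2) = 0.2899.
P_a = ½K_aγH² = 0.5×0.2899×16.9×8.5² = 177.0 kN/m, acting at H/3 = 2.833 m above the base.
Overturning moment M_o = P_a × H/3 = 177.0 × 2.833 = 501.5.
Resisting moment M_r = W × 3.02 = 1034.3 × 3.02 = 3124.
FS_overturning = M_r/M_o = 3124/501.5 = 6.228.

6.23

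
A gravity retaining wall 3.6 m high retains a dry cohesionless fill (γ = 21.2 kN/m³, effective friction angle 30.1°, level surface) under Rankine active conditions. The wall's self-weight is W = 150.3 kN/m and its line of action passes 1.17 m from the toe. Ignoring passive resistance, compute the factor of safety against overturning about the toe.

K_a = tan²(45° − 30.1°/2) = 0.3320.
P_a = ½K_aγH² = 0.5×0.3320×21.2×3.6² = 45.61 kN/m, acting at H/3 = 1.200 m above the base.
Overturning moment M_o = P_a × H/3 = 45.61 × 1.200 = 54.73.
Resisting moment M_r = W × 1.17 = 150.3 × 1.17 = 175.9.
FS_overturning = M_r/M_o = 175.9/54.73 = 3.213.

3.21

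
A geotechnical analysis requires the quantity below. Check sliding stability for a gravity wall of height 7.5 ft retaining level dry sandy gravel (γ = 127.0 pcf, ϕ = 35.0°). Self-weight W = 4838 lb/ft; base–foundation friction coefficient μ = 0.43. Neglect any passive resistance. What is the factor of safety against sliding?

2.15

K_a = tan²(45° − 35.0°/2) = 0.2710.
P_a = ½K_aγH² = 0.5×0.2710×127.0×7.5² = 967.9 lb/ft, acting at H/3 = 2.500 ft above the base.
FS_sliding = μW / P_a = 0.43×4838 / 967.9 = 2.149.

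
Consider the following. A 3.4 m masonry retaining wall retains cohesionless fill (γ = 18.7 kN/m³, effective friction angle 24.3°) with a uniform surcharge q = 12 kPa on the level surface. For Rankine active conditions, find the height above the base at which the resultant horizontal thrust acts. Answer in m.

1.29 m

K_a = 0.4169.
Triangular part P₁ = ½K_aγH² = 45.06 at H/3 = 1.133 m; rectangular part P₂ = K_a q H = 17.01 at H/2 = 1.700 m.
ȳ = (P₁·1.133 + P₂·1.700)/(P₁+P₂) = 1.289 m.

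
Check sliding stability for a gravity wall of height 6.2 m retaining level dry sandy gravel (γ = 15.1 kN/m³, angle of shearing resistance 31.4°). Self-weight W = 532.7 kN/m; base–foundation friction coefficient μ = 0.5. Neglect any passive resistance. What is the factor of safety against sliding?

K_a = tan²(45° − 31.4°/2) = 0.3149.
P_a = ½K_aγH² = 0.5×0.3149×15.1×6.2² = 91.40 kN/m, acting at H/3 = 2.067 m above the base.
FS_sliding = μW / P_a = 0.5×532.7 / 91.40 = 2.914.

2.91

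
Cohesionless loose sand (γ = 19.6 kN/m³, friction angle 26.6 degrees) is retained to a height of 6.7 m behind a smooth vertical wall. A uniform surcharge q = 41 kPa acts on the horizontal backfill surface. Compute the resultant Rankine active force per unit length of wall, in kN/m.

273 kN/m

K_a = tan²(45° − φ/2) = 0.3814.
Soil triangle: ½ K_a γ H² = 0.5×0.3814×19.6×6.7² = 167.8 kN/m.
Surcharge rectangle: K_a q H = 0.3814×41×6.7 = 104.8 kN/m.
Total = 167.8 + 104.8 = 272.6 kN/m.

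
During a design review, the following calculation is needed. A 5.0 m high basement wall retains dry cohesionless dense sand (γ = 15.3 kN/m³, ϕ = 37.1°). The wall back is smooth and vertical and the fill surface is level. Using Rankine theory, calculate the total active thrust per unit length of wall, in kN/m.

K_a = tan²(45° − φ/2) = 0.2475.
P_a = ½ K_a γ H² = 0.5 × 0.2475 × 15.3 × 5.0² = 47.33 kN/m.

47.3 kN/m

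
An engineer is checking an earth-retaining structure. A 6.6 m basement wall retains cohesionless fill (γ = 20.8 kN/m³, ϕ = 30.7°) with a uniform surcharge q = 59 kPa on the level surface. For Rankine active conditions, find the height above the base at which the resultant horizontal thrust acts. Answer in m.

2.71 m

K_a = 0.3240.
Triangular part P₁ = ½K_aγH² = 146.8 at H/3 = 2.200 m; rectangular part P₂ = K_a q H = 126.2 at H/2 = 3.300 m.
ȳ = (P₁·2.200 + P₂·3.300)/(P₁+P₂) = 2.708 m.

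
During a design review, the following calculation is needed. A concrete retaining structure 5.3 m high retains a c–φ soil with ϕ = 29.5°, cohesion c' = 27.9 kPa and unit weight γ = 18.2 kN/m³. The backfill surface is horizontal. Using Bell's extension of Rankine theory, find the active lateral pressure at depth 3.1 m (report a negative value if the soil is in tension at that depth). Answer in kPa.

K_a = (1 − sin φ)/(1 + sin φ) = 0.3401.
σ_a = K_a γ z − 2c√K_a = 0.3401×18.2×3.1 − 2×27.9×0.5832 = -13.35 kPa.

-13.4 kPa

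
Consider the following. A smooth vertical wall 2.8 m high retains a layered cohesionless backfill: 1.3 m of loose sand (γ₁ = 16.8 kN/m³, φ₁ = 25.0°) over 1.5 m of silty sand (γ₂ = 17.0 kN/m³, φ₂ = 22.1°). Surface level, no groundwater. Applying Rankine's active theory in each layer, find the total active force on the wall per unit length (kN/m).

K_a1 = tan²(45°−25.0°/2) = 0.4059; K_a2 = tan²(45°−22.1°/2) = 0.4533.
Layer 1: σ at base = K_a1 γ₁ h₁ = 8.864 kPa; P₁ = ½×8.864×1.3 = 5.762.
Layer 2: σ_v at top = γ₁h₁ = 21.84; σ_h top = K_a2×21.84 = 9.899; σ_h base = K_a2×(21.84+17.0×1.5) = 21.46.
P₂ = ½(9.899+21.46)×1.5 = 23.52. Total P_a = 5.762+23.52 = 29.28 kN/m.

29.3 kN/m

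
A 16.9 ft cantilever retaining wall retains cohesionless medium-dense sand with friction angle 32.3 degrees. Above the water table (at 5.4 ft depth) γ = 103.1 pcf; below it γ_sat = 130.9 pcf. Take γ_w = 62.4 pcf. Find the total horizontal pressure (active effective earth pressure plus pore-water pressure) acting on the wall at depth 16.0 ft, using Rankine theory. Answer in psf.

1050 psf

K_a = (1 − sin φ)/(1 + sin φ) = 0.3035.
γ' = 130.9 − 62.4 = 68.50 pcf.
Effective vertical stress at 16.0 ft: σ'_v = 103.1×5.4 + 68.50×10.6 = 1283 psf.
σ'_h = K_a σ'_v = 0.3035 × 1283 = 389.3 psf; u = γ_w × 10.6 = 661.4 psf.
Total σ_h = 389.3 + 661.4 = 1051 psf.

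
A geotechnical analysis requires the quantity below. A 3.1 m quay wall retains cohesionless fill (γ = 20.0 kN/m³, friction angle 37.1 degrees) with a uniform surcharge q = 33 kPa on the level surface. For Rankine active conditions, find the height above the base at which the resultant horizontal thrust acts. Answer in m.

K_a = 0.2475.
Triangular part P₁ = ½K_aγH² = 23.78 at H/3 = 1.033 m; rectangular part P₂ = K_a q H = 25.32 at H/2 = 1.550 m.
ȳ = (P₁·1.033 + P₂·1.550)/(P₁+P₂) = 1.300 m.

1.30 m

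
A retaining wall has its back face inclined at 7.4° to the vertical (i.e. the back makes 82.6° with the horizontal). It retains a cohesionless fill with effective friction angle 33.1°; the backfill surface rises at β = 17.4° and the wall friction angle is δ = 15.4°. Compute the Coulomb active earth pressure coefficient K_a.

K_a = sin²(α+φ) / [sin²α · sin(α−δ) · (1 + √{sin(φ+δ)sin(φ−β) / (sin(α−δ)sin(α+β))})²].
With α = 82.6°, φ = 33.1°, δ = 15.4°, β = 17.4°: K_a = 0.4131.

0.413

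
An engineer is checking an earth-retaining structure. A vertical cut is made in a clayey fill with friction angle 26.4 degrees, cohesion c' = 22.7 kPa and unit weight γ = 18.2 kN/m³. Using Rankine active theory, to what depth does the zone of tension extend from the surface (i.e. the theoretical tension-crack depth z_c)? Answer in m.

K_a = tan²(45° − 26.4°/2) = 0.3844; √K_a = 0.6200.
The active pressure is zero where K_a γ z = 2c√K_a, so z_c = 2c/(γ√K_a) = 2×22.7/(18.2×0.6200) = 4.023 m.

4.02 m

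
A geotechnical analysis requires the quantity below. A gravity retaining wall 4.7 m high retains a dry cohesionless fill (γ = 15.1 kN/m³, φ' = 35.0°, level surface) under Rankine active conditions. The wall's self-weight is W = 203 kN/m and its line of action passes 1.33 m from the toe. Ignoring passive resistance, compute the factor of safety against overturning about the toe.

3.81

K_a = tan²(45° − 35.0°/2) = 0.2710.
P_a = ½K_aγH² = 0.5×0.2710×15.1×4.7² = 45.20 kN/m, acting at H/3 = 1.567 m above the base.
Overturning moment M_o = P_a × H/3 = 45.20 × 1.567 = 70.81.
Resisting moment M_r = W × 1.33 = 203 × 1.33 = 270.0.
FS_overturning = M_r/M_o = 270.0/70.81 = 3.813.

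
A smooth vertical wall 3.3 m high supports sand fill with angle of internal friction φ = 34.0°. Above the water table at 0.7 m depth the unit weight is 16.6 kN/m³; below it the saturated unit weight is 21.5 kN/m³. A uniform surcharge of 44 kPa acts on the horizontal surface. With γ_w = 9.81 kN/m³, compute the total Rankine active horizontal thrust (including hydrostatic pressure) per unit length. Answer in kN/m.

95.1 kN/m

K_a = tan²(45° − φ/2) = 0.2827.
γ' = 21.5 − 9.81 = 11.69 kN/m³. h₂ = H − d_w = 2.6 m.
σ'_h: at surface K_a·q = 12.44; at WT K_a(q+γd_w) = 15.72; at base K_a(q+γd_w+γ'h₂) = 24.32 kPa.
P₁ = ½(12.44+15.72)×0.7 = 9.857; P₂ = ½(15.72+24.32)×2.6 = 52.05; P_w = ½γ_w h₂² = 33.16.
Total = 9.857+52.05+33.16 = 95.07 kN/m.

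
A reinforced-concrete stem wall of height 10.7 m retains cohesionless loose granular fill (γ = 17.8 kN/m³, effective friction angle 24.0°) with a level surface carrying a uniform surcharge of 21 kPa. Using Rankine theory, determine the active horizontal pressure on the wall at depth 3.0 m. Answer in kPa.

31.4 kPa

K_a = (1 − sin φ)/(1 + sin φ) = 0.4217.
σ_v = γz + q = 17.8 × 3.0 + 21 = 74.40 kPa.
σ_h = K_a σ_v = 0.4217 × 74.40 = 31.38 kPa.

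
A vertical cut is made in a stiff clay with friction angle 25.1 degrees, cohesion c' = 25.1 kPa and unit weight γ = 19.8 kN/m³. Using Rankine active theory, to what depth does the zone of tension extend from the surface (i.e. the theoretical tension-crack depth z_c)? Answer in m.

K_a = tan²(45° − 25.1°/2) = 0.4043; √K_a = 0.6358.
The active pressure is zero where K_a γ z = 2c√K_a, so z_c = 2c/(γ√K_a) = 2×25.1/(19.8×0.6358) = 3.987 m.

3.99 m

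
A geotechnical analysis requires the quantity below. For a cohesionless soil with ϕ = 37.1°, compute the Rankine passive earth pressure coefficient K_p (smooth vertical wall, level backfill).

K_p = (1 + sin φ)/(1 − sin φ) = tan²(45° + 37.1°/2) = 4.040.

4.04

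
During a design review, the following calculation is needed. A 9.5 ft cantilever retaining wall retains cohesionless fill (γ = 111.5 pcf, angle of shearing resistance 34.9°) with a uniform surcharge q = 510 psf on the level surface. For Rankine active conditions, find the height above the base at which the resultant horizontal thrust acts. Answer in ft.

K_a = 0.2721.
Triangular part P₁ = ½K_aγH² = 1369 at H/3 = 3.167 ft; rectangular part P₂ = K_a q H = 1319 at H/2 = 4.750 ft.
ȳ = (P₁·3.167 + P₂·4.750)/(P₁+P₂) = 3.943 ft.

3.94 ft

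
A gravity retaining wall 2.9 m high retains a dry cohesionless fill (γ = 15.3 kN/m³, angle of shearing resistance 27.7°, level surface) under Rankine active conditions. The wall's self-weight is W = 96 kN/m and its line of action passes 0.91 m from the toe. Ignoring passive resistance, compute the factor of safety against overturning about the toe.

3.84

K_a = tan²(45° − 27.7°/2) = 0.3653.
P_a = ½K_aγH² = 0.5×0.3653×15.3×2.9² = 23.50 kN/m, acting at H/3 = 0.9667 m above the base.
Overturning moment M_o = P_a × H/3 = 23.50 × 0.9667 = 22.72.
Resisting moment M_r = W × 0.91 = 96 × 0.91 = 87.36.
FS_overturning = M_r/M_o = 87.36/22.72 = 3.845.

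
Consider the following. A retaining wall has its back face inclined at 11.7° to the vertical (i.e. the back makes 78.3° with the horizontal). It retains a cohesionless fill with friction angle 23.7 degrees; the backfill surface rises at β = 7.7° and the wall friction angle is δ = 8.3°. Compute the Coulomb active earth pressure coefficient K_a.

0.546

K_a = sin²(α+φ) / [sin²α · sin(α−δ) · (1 + √{sin(φ+δ)sin(φ−β) / (sin(α−δ)sin(α+β))})²].
With α = 78.3°, φ = 23.7°, δ = 8.3°, β = 7.7°: K_a = 0.5459.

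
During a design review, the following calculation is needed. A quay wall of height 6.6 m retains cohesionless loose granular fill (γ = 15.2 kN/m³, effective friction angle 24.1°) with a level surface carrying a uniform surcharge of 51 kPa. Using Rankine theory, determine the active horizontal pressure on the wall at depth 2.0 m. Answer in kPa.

K_a = (1 − sin φ)/(1 + sin φ) = 0.4201.
σ_v = γz + q = 15.2 × 2.0 + 51 = 81.40 kPa.
σ_h = K_a σ_v = 0.4201 × 81.40 = 34.20 kPa.

34.2 kPa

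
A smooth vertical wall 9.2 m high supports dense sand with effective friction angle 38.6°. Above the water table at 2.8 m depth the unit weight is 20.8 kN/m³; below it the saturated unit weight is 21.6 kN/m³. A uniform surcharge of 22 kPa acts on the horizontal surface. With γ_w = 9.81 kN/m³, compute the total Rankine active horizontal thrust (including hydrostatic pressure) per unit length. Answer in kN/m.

K_a = tan²(45° − φ/2) = 0.2316.
γ' = 21.6 − 9.81 = 11.79 kN/m³. h₂ = H − d_w = 6.4 m.
σ'_h: at surface K_a·q = 5.096; at WT K_a(q+γd_w) = 18.59; at base K_a(q+γd_w+γ'h₂) = 36.06 kPa.
P₁ = ½(5.096+18.59)×2.8 = 33.15; P₂ = ½(18.59+36.06)×6.4 = 174.9; P_w = ½γ_w h₂² = 200.9.
Total = 33.15+174.9+200.9 = 408.9 kN/m.

409 kN/m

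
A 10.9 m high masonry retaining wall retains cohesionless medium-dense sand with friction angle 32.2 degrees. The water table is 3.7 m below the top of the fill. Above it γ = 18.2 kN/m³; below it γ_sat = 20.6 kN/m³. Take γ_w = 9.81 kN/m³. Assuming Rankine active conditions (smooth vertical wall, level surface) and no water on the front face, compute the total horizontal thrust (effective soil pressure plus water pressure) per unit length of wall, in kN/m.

K_a = tan²(45° − φ/2) = 0.3047.
γ' = 20.6 − 9.81 = 10.79 kN/m³. Depth below WT = 7.2 m.
σ'_h at WT = K_a γ d_w = 20.52 kPa; at base = 20.52 + K_a γ' × 7.2 = 44.20 kPa.
P₁ (0–3.7 m) = ½×20.52×3.7 = 37.96. P₂ (3.7–10.9 m) = ½(20.52+44.20)×7.2 = 233.0.
P_w = ½ γ_w h₂² = 0.5×9.81×7.2² = 254.3. Total = 37.96+233.0+254.3 = 525.2 kN/m.

525 kN/m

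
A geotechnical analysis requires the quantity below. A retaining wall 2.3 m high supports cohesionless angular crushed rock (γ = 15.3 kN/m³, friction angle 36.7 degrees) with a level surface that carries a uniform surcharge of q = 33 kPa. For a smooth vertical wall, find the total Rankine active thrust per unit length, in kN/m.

K_a = tan²(45° − φ/2) = 0.2519.
Soil triangle: ½ K_a γ H² = 0.5×0.2519×15.3×2.3² = 10.19 kN/m.
Surcharge rectangle: K_a q H = 0.2519×33×2.3 = 19.12 kN/m.
Total = 10.19 + 19.12 = 29.31 kN/m.

29.3 kN/m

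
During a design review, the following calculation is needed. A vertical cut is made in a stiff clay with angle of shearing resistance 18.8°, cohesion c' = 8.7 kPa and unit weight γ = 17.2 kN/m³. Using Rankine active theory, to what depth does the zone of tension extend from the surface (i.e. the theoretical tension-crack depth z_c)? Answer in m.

1.41 m

K_a = tan²(45° − 18.8°/2) = 0.5126; √K_a = 0.7159.
The active pressure is zero where K_a γ z = 2c√K_a, so z_c = 2c/(γ√K_a) = 2×8.7/(17.2×0.7159) = 1.413 m.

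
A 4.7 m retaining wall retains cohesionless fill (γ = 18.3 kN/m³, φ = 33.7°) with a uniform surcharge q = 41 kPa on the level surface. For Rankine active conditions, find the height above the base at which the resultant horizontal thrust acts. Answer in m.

1.95 m

K_a = 0.2863.
Triangular part P₁ = ½K_aγH² = 57.87 at H/3 = 1.567 m; rectangular part P₂ = K_a q H = 55.17 at H/2 = 2.350 m.
ȳ = (P₁·1.567 + P₂·2.350)/(P₁+P₂) = 1.949 m.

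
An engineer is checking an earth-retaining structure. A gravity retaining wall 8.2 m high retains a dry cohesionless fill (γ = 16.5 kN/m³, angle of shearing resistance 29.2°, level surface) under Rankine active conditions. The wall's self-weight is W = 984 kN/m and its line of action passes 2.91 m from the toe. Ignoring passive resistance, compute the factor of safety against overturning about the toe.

K_a = tan²(45° − 29.2°/2) = 0.3442.
P_a = ½K_aγH² = 0.5×0.3442×16.5×8.2² = 190.9 kN/m, acting at H/3 = 2.733 m above the base.
Overturning moment M_o = P_a × H/3 = 190.9 × 2.733 = 521.9.
Resisting moment M_r = W × 2.91 = 984 × 2.91 = 2863.
FS_overturning = M_r/M_o = 2863/521.9 = 5.486.

5.49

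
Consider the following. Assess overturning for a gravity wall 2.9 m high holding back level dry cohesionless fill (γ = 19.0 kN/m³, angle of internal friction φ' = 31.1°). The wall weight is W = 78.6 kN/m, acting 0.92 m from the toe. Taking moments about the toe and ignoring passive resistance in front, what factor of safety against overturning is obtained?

2.94

K_a = tan²(45° − 31.1°/2) = 0.3188.
P_a = ½K_aγH² = 0.5×0.3188×19.0×2.9² = 25.47 kN/m, acting at H/3 = 0.9667 m above the base.
Overturning moment M_o = P_a × H/3 = 25.47 × 0.9667 = 24.62.
Resisting moment M_r = W × 0.92 = 78.6 × 0.92 = 72.31.
FS_overturning = M_r/M_o = 72.31/24.62 = 2.937.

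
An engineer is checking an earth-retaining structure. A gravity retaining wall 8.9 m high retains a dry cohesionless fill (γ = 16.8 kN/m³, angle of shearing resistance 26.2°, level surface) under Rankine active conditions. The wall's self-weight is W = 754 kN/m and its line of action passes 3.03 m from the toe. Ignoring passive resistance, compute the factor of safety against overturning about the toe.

K_a = tan²(45° − 26.2°/2) = 0.3874.
P_a = ½K_aγH² = 0.5×0.3874×16.8×8.9² = 257.8 kN/m, acting at H/3 = 2.967 m above the base.
Overturning moment M_o = P_a × H/3 = 257.8 × 2.967 = 764.8.
Resisting moment M_r = W × 3.03 = 754 × 3.03 = 2285.
FS_overturning = M_r/M_o = 2285/764.8 = 2.987.

2.99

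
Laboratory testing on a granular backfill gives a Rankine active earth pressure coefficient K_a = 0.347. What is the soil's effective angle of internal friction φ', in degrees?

29.0°

K_a = tan²(45° − φ/2) ⇒ 45° − φ/2 = arctan(√0.347) = 30.50°.
φ = 2(45° − 30.50°) = 29.00°.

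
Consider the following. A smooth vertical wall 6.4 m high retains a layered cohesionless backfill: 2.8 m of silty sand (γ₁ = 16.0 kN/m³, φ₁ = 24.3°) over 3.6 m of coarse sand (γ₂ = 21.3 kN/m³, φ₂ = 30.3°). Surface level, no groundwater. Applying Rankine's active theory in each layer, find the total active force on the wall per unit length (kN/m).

125 kN/m

K_a1 = tan²(45°−24.3°/2) = 0.4169; K_a2 = tan²(45°−30.3°/2) = 0.3293.
Layer 1: σ at base = K_a1 γ₁ h₁ = 18.68 kPa; P₁ = ½×18.68×2.8 = 26.15.
Layer 2: σ_v at top = γ₁h₁ = 44.80; σ_h top = K_a2×44.80 = 14.75; σ_h base = K_a2×(44.80+21.3×3.6) = 40.01.
P₂ = ½(14.75+40.01)×3.6 = 98.57. Total P_a = 26.15+98.57 = 124.7 kN/m.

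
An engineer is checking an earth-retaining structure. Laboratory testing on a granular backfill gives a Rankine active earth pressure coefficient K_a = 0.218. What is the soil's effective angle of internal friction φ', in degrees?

39.9°

K_a = tan²(45° − φ/2) ⇒ 45° − φ/2 = arctan(√0.218) = 25.03°.
φ = 2(45° − 25.03°) = 39.94°.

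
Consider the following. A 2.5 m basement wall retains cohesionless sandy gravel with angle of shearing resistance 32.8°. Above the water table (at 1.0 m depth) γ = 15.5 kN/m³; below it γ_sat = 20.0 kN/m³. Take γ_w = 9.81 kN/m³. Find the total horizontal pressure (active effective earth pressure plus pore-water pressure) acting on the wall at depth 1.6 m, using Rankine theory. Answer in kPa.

12.3 kPa

K_a = (1 − sin φ)/(1 + sin φ) = 0.2973.
γ' = 20.0 − 9.81 = 10.19 kN/m³.
Effective vertical stress at 1.6 m: σ'_v = 15.5×1.0 + 10.19×0.600 = 21.61 kPa.
σ'_h = K_a σ'_v = 0.2973 × 21.61 = 6.425 kPa; u = γ_w × 0.600 = 5.886 kPa.
Total σ_h = 6.425 + 5.886 = 12.31 kPa.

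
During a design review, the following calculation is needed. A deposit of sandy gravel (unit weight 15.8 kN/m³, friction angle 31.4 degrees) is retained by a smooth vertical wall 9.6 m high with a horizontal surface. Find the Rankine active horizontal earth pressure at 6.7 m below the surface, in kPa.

33.3 kPa

K_a = (1 − sin φ)/(1 + sin φ) = 0.3149.
σ_h = K_a γ z = 0.3149 × 15.8 × 6.7 = 33.34 kPa.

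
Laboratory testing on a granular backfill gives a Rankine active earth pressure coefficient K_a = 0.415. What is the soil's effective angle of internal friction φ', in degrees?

K_a = tan²(45° − φ/2) ⇒ 45° − φ/2 = arctan(√0.415) = 32.79°.
φ = 2(45° − 32.79°) = 24.42°.

24.4°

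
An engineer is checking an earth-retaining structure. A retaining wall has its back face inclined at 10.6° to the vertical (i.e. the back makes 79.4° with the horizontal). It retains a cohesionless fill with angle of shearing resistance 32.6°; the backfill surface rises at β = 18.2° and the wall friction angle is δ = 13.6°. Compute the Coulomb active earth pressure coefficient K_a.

0.467

K_a = sin²(α+φ) / [sin²α · sin(α−δ) · (1 + √{sin(φ+δ)sin(φ−β) / (sin(α−δ)sin(α+β))})²].
With α = 79.4°, φ = 32.6°, δ = 13.6°, β = 18.2°: K_a = 0.4668.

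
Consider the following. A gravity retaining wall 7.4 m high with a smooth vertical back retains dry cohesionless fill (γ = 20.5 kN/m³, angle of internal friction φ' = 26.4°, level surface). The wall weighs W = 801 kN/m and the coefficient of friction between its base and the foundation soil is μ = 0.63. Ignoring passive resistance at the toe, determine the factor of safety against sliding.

2.34

K_a = tan²(45° − 26.4°/2) = 0.3844.
P_a = ½K_aγH² = 0.5×0.3844×20.5×7.4² = 215.8 kN/m, acting at H/3 = 2.467 m above the base.
FS_sliding = μW / P_a = 0.63×801 / 215.8 = 2.339.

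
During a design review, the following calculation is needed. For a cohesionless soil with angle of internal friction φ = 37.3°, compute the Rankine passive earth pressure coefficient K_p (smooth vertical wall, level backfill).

4.08

K_p = (1 + sin φ)/(1 − sin φ) = tan²(45° + 37.3°/2) = 4.076.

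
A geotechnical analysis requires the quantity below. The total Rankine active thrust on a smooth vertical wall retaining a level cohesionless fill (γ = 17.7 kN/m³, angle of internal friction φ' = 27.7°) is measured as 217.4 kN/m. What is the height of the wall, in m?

K_a = 0.3653. P_a = ½ K_a γ H² ⇒ H = √(2P_a/(K_a γ)).
H = √(2×217.4/(0.3653×17.7)) = 8.200 m.

8.20 m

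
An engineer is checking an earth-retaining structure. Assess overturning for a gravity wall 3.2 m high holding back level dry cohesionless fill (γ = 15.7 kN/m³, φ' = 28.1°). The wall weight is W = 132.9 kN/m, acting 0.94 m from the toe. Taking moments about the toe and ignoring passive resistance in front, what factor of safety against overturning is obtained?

K_a = tan²(45° − 28.1°/2) = 0.3596.
P_a = ½K_aγH² = 0.5×0.3596×15.7×3.2² = 28.91 kN/m, acting at H/3 = 1.067 m above the base.
Overturning moment M_o = P_a × H/3 = 28.91 × 1.067 = 30.83.
Resisting moment M_r = W × 0.94 = 132.9 × 0.94 = 124.9.
FS_overturning = M_r/M_o = 124.9/30.83 = 4.052.

4.05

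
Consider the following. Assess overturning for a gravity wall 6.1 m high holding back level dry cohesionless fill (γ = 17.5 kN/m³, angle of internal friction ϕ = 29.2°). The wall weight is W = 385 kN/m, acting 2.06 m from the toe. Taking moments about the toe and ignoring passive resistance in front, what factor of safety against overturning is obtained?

K_a = tan²(45° − 29.2°/2) = 0.3442.
P_a = ½K_aγH² = 0.5×0.3442×17.5×6.1² = 112.1 kN/m, acting at H/3 = 2.033 m above the base.
Overturning moment M_o = P_a × H/3 = 112.1 × 2.033 = 227.9.
Resisting moment M_r = W × 2.06 = 385 × 2.06 = 793.1.
FS_overturning = M_r/M_o = 793.1/227.9 = 3.480.

3.48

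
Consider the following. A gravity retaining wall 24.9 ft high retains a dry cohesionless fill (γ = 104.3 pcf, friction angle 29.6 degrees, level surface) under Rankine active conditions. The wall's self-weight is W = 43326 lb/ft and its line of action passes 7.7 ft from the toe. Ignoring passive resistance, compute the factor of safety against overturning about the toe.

K_a = tan²(45° − 29.6°/2) = 0.3387.
P_a = ½K_aγH² = 0.5×0.3387×104.3×24.9² = 10950 lb/ft, acting at H/3 = 8.300 ft above the base.
Overturning moment M_o = P_a × H/3 = 10950 × 8.300 = 90910.
Resisting moment M_r = W × 7.7 = 43326 × 7.7 = 333600.
FS_overturning = M_r/M_o = 333600/90910 = 3.670.

3.67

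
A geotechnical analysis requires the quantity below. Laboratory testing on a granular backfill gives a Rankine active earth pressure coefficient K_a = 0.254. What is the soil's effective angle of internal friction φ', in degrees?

K_a = tan²(45° − φ/2) ⇒ 45° − φ/2 = arctan(√0.254) = 26.75°.
φ = 2(45° − 26.75°) = 36.51°.

36.5°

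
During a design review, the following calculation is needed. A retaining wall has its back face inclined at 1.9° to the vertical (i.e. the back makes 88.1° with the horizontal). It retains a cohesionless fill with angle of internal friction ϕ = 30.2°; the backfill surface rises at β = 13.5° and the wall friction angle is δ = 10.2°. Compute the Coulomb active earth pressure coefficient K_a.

K_a = sin²(α+φ) / [sin²α · sin(α−δ) · (1 + √{sin(φ+δ)sin(φ−β) / (sin(α−δ)sin(α+β))})²].
With α = 88.1°, φ = 30.2°, δ = 10.2°, β = 13.5°: K_a = 0.3823.

0.382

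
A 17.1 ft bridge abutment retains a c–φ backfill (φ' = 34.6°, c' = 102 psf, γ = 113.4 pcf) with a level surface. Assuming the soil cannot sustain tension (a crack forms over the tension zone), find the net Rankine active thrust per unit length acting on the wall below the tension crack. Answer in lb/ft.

2920 lb/ft

K_a = 0.2756; √K_a = 0.5250.
Tension-crack depth z_c = 2c/(γ√K_a) = 2×102/(113.4×0.5250) = 3.426 ft.
σ_a at base = K_a γ H − 2c√K_a = 0.2756×113.4×17.1 − 2×102×0.5250 = 427.4 psf.
P_a = ½ × 427.4 × (H − z_c) = 0.5×427.4×13.67 = 2922 lb/ft.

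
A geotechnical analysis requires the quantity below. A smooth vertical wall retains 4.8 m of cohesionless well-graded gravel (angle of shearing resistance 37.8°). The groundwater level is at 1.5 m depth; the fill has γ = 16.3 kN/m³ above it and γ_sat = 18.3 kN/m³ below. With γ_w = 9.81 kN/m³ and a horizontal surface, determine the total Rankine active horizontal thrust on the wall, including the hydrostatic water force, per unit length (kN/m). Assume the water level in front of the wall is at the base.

88.3 kN/m

K_a = tan²(45° − φ/2) = 0.2400.
γ' = 18.3 − 9.81 = 8.490 kN/m³. Depth below WT = 3.3 m.
σ'_h at WT = K_a γ d_w = 5.868 kPa; at base = 5.868 + K_a γ' × 3.3 = 12.59 kPa.
P₁ (0–1.5 m) = ½×5.868×1.5 = 4.401. P₂ (1.5–4.8 m) = ½(5.868+12.59)×3.3 = 30.46.
P_w = ½ γ_w h₂² = 0.5×9.81×3.3² = 53.42. Total = 4.401+30.46+53.42 = 88.28 kN/m.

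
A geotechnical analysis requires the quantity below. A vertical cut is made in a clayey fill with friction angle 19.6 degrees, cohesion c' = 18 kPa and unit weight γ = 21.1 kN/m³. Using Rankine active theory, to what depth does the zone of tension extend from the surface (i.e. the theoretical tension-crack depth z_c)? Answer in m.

2.42 m

K_a = tan²(45° − 19.6°/2) = 0.4976; √K_a = 0.7054.
The active pressure is zero where K_a γ z = 2c√K_a, so z_c = 2c/(γ√K_a) = 2×18/(21.1×0.7054) = 2.419 m.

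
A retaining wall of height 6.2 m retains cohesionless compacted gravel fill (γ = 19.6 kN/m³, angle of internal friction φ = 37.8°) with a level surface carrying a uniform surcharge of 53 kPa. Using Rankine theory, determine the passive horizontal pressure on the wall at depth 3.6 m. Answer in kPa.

515 kPa

K_p = (1 + sin φ)/(1 − sin φ) = 4.167.
σ_v = γz + q = 19.6 × 3.6 + 53 = 123.6 kPa.
σ_h = K_p σ_v = 4.167 × 123.6 = 514.8 kPa.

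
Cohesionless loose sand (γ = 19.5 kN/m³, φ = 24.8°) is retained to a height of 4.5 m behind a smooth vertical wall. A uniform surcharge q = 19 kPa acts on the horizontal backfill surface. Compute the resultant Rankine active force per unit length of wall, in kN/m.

K_a = tan²(45° − φ/2) = 0.4090.
Soil triangle: ½ K_a γ H² = 0.5×0.4090×19.5×4.5² = 80.75 kN/m.
Surcharge rectangle: K_a q H = 0.4090×19×4.5 = 34.97 kN/m.
Total = 80.75 + 34.97 = 115.7 kN/m.

116 kN/m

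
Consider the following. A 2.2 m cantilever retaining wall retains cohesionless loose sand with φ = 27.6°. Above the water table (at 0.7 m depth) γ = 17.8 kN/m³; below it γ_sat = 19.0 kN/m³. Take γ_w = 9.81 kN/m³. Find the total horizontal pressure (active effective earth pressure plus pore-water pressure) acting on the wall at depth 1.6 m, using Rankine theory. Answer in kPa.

K_a = (1 − sin φ)/(1 + sin φ) = 0.3668.
γ' = 19.0 − 9.81 = 9.190 kN/m³.
Effective vertical stress at 1.6 m: σ'_v = 17.8×0.7 + 9.190×0.900 = 20.73 kPa.
σ'_h = K_a σ'_v = 0.3668 × 20.73 = 7.604 kPa; u = γ_w × 0.900 = 8.829 kPa.
Total σ_h = 7.604 + 8.829 = 16.43 kPa.

16.4 kPa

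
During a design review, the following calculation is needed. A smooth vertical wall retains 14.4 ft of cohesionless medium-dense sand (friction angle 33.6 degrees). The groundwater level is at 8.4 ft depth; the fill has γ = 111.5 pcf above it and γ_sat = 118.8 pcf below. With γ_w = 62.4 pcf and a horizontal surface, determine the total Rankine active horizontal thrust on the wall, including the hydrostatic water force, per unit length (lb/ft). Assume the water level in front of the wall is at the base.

K_a = tan²(45° − φ/2) = 0.2875.
γ' = 118.8 − 62.4 = 56.40 pcf. Depth below WT = 6.0 ft.
σ'_h at WT = K_a γ d_w = 269.3 psf; at base = 269.3 + K_a γ' × 6.0 = 366.6 psf.
P₁ (0–8.4 ft) = ½×269.3×8.4 = 1131. P₂ (8.4–14.4 ft) = ½(269.3+366.6)×6.0 = 1908.
P_w = ½ γ_w h₂² = 0.5×62.4×6.0² = 1123. Total = 1131+1908+1123 = 4162 lb/ft.

4160 lb/ft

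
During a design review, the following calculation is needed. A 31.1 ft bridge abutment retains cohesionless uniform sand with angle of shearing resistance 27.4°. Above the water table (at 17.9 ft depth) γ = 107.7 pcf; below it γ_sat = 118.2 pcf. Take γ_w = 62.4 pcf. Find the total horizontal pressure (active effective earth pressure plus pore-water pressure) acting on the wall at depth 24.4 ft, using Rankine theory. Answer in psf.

K_a = (1 − sin φ)/(1 + sin φ) = 0.3697.
γ' = 118.2 − 62.4 = 55.80 pcf.
Effective vertical stress at 24.4 ft: σ'_v = 107.7×17.9 + 55.80×6.50 = 2291 psf.
σ'_h = K_a σ'_v = 0.3697 × 2291 = 846.8 psf; u = γ_w × 6.50 = 405.6 psf.
Total σ_h = 846.8 + 405.6 = 1252 psf.

1250 psf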